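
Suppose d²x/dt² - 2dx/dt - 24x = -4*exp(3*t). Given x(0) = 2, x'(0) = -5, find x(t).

x = exp(6*t)/6 + 4*exp(3*t)/21 + 23*exp(-4*t)/14

Characteristic equation r² - 2r - 24 = 0 factors as (r + 4)(r - 6) = 0, so r = -4, 6.
Hence x_h = C1*exp(-4*t) + C2*exp(6*t).
Try x_p = A*exp(3*t). Substituting into the equation and dividing by exp(3*t) gives A = 4/21, so x_p = 4*exp(3*t)/21.
General solution: x = 4*exp(3*t)/21 + C1*exp(-4*t) + C2*exp(6*t).
Apply the initial conditions: x(0) = 4/21 + C1 + C2 = 2 and x'(0) = 4/7 - 4*C1 + 6*C2 = -5. Solving gives C1 = 23/14, C2 = 1/6.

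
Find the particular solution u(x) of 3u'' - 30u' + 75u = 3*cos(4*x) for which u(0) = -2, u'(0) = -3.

Divide through by 3: u'' - 10u' + 25u = cos(4*x).
Characteristic equation r² - 10r + 25 = 0 has discriminant (-10)² - 4·(25) = 0, so r = 5 is a repeated root.
Hence u_h = (C1 + C2*x)*exp(5*x).
Try u_p = A*cos(4*x) + B*sin(4*x). Substituting and equating the coefficients of cos(4x) and sin(4x) gives A = 9/1681, B = -40/1681, so u_p = -40*sin(4*x)/1681 + 9*cos(4*x)/1681.
General solution: u = -40*sin(4*x)/1681 + 9*cos(4*x)/1681 + C1*exp(5*x) + C2*x*exp(5*x).
Apply the initial conditions: u(0) = 9/1681 + C1 = -2 and u'(0) = -160/1681 + C2 + 5*C1 = -3. Solving gives C1 = -3371/1681, C2 = 292/41.

u = -3371*exp(5*x)/1681 - 40*sin(4*x)/1681 + 9*cos(4*x)/1681 + 292*x*exp(5*x)/41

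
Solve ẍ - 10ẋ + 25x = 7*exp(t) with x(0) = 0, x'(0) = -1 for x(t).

x = -7*exp(5*t)/16 + 7*exp(t)/16 + 3*t*exp(5*t)/4

Characteristic equation r² - 10r + 25 = 0 has discriminant (-10)² - 4·(25) = 0, so r = 5 is a repeated root.
Hence x_h = (C1 + C2*t)*exp(5*t).
Try x_p = A*exp(t). Substituting into the equation and dividing by exp(t) gives A = 7/16, so x_p = 7*exp(t)/16.
General solution: x = 7*exp(t)/16 + C1*exp(5*t) + C2*t*exp(5*t).
Apply the initial conditions: x(0) = 7/16 + C1 = 0 and x'(0) = 7/16 + C2 + 5*C1 = -1. Solving gives C1 = -7/16, C2 = 3/4.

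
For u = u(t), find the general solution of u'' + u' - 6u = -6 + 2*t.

u = 17/18 - t/3 + C1*exp(-3*t) + C2*exp(2*t)

Characteristic equation r² + r - 6 = 0 factors as (r + 3)(r - 2) = 0, so r = -3, 2.
Hence u_h = C1*exp(-3*t) + C2*exp(2*t).
For the particular solution try u_p = A0 + A1*t. Substituting and matching coefficients of each power of t gives A0 = 17/18, A1 = -1/3, so u_p = 17/18 - t/3.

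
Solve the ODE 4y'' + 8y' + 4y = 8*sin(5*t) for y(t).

Divide through by 4: y'' + 2y' + y = 2*sin(5*t).
Characteristic equation r² + 2r + 1 = 0 has discriminant (2)² - 4·(1) = 0, so r = -1 is a repeated root.
Hence y_h = (C1 + C2*t)*exp(-t).
Try y_p = A*cos(5*t) + B*sin(5*t). Substituting and equating the coefficients of cos(5t) and sin(5t) gives A = -5/169, B = -12/169, so y_p = -12*sin(5*t)/169 - 5*cos(5*t)/169.

y = -12*sin(5*t)/169 - 5*cos(5*t)/169 + C1*exp(-t) + C2*t*exp(-t)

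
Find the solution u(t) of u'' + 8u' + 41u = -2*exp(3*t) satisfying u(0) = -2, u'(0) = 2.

u = -exp(3*t)/37 - 73*cos(5*t)*exp(-4*t)/37 - 43*exp(-4*t)*sin(5*t)/37

Characteristic equation r² + 8r + 41 = 0 has discriminant (8)² - 4·(41) = -100 < 0, so r = -4 ± 5i.
Hence u_h = C1*cos(5*t)*exp(-4*t) + C2*exp(-4*t)*sin(5*t).
Try u_p = A*exp(3*t). Substituting into the equation and dividing by exp(3*t) gives A = -1/37, so u_p = -exp(3*t)/37.
General solution: u = -exp(3*t)/37 + C1*cos(5*t)*exp(-4*t) + C2*exp(-4*t)*sin(5*t).
Apply the initial conditions: u(0) = -1/37 + C1 = -2 and u'(0) = -3/37 - 4*C1 + 5*C2 = 2. Solving gives C1 = -73/37, C2 = -43/37.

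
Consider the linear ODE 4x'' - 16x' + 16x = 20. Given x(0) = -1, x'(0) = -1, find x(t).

x = 5/4 - 9*exp(2*t)/4 + 7*t*exp(2*t)/2

Divide through by 4: x'' - 4x' + 4x = 5.
Characteristic equation r² - 4r + 4 = 0 has discriminant (-4)² - 4·(4) = 0, so r = 2 is a repeated root.
Hence x_h = (C1 + C2*t)*exp(2*t).
For the particular solution try x_p = A0. Substituting and matching coefficients of each power of t gives A0 = 5/4, so x_p = 5/4.
General solution: x = 5/4 + C1*exp(2*t) + C2*t*exp(2*t).
Apply the initial conditions: x(0) = 5/4 + C1 = -1 and x'(0) = C2 + 2*C1 = -1. Solving gives C1 = -9/4, C2 = 7/2.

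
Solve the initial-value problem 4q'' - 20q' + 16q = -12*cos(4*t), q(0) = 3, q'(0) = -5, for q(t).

Divide through by 4: q'' - 5q' + 4q = -3*cos(4*t).
Characteristic equation r² - 5r + 4 = 0 factors as (r - 1)(r - 4) = 0, so r = 1, 4.
Hence q_h = C1*exp(t) + C2*exp(4*t).
Try q_p = A*cos(4*t) + B*sin(4*t). Substituting and equating the coefficients of cos(4t) and sin(4t) gives A = 9/136, B = 15/136, so q_p = 9*cos(4*t)/136 + 15*sin(4*t)/136.
General solution: q = 9*cos(4*t)/136 + 15*sin(4*t)/136 + C1*exp(t) + C2*exp(4*t).
Apply the initial conditions: q(0) = 9/136 + C1 + C2 = 3 and q'(0) = 15/34 + C1 + 4*C2 = -5. Solving gives C1 = 292/51, C2 = -67/24.

q = -67*exp(4*t)/24 + 9*cos(4*t)/136 + 15*sin(4*t)/136 + 292*exp(t)/51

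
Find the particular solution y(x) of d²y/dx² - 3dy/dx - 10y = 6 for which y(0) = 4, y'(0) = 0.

y = -3/5 + 23*exp(-2*x)/7 + 46*exp(5*x)/35

Characteristic equation r² - 3r - 10 = 0 factors as (r - 5)(r + 2) = 0, so r = 5, -2.
Hence y_h = C1*exp(5*x) + C2*exp(-2*x).
For the particular solution try y_p = A0. Substituting and matching coefficients of each power of x gives A0 = -3/5, so y_p = -3/5.
General solution: y = -3/5 + C1*exp(5*x) + C2*exp(-2*x).
Apply the initial conditions: y(0) = -3/5 + C1 + C2 = 4 and y'(0) = -2*C2 + 5*C1 = 0. Solving gives C1 = 46/35, C2 = 23/7.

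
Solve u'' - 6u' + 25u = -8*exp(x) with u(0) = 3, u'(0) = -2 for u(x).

Characteristic equation r² - 6r + 25 = 0 has discriminant (-6)² - 4·(25) = -64 < 0, so r = 3 ± 4i.
Hence u_h = C1*cos(4*x)*exp(3*x) + C2*exp(3*x)*sin(4*x).
Try u_p = A*exp(x). Substituting into the equation and dividing by exp(x) gives A = -2/5, so u_p = -2*exp(x)/5.
General solution: u = -2*exp(x)/5 + C1*cos(4*x)*exp(3*x) + C2*exp(3*x)*sin(4*x).
Apply the initial conditions: u(0) = -2/5 + C1 = 3 and u'(0) = -2/5 + 3*C1 + 4*C2 = -2. Solving gives C1 = 17/5, C2 = -59/20.

u = -2*exp(x)/5 - 59*exp(3*x)*sin(4*x)/20 + 17*cos(4*x)*exp(3*x)/5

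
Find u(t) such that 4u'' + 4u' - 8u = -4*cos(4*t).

Divide through by 4: u'' + u' - 2u = -cos(4*t).
Characteristic equation r² + r - 2 = 0 factors as (r + 2)(r - 1) = 0, so r = -2, 1.
Hence u_h = C1*exp(-2*t) + C2*exp(t).
Try u_p = A*cos(4*t) + B*sin(4*t). Substituting and equating the coefficients of cos(4t) and sin(4t) gives A = 9/170, B = -1/85, so u_p = -sin(4*t)/85 + 9*cos(4*t)/170.

u = -sin(4*t)/85 + 9*cos(4*t)/170 + C1*exp(-2*t) + C2*exp(t)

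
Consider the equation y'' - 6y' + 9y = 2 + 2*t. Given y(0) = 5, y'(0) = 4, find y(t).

y = 10/27 + 2*t/9 + 125*exp(3*t)/27 - 91*t*exp(3*t)/9

Characteristic equation r² - 6r + 9 = 0 has discriminant (-6)² - 4·(9) = 0, so r = 3 is a repeated root.
Hence y_h = (C1 + C2*t)*exp(3*t).
For the particular solution try y_p = A0 + A1*t. Substituting and matching coefficients of each power of t gives A0 = 10/27, A1 = 2/9, so y_p = 10/27 + 2*t/9.
General solution: y = 10/27 + 2*t/9 + C1*exp(3*t) + C2*t*exp(3*t).
Apply the initial conditions: y(0) = 10/27 + C1 = 5 and y'(0) = 2/9 + C2 + 3*C1 = 4. Solving gives C1 = 125/27, C2 = -91/9.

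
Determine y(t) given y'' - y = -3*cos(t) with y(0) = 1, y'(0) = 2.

y = -5*exp(-t)/4 + 3*cos(t)/2 + 3*exp(t)/4

Characteristic equation r² - 1 = 0 factors as (r + 1)(r - 1) = 0, so r = -1, 1.
Hence y_h = C1*exp(-t) + C2*exp(t).
Try y_p = A*cos(t) + B*sin(t). Substituting and equating the coefficients of cos(t) and sin(t) gives A = 3/2, B = 0, so y_p = 3*cos(t)/2.
General solution: y = 3*cos(t)/2 + C1*exp(-t) + C2*exp(t).
Apply the initial conditions: y(0) = 3/2 + C1 + C2 = 1 and y'(0) = C2 - C1 = 2. Solving gives C1 = -5/4, C2 = 3/4.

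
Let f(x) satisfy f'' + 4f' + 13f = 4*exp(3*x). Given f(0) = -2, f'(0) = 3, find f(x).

Characteristic equation r² + 4r + 13 = 0 has discriminant (4)² - 4·(13) = -36 < 0, so r = -2 ± 3i.
Hence f_h = C1*cos(3*x)*exp(-2*x) + C2*exp(-2*x)*sin(3*x).
Try f_p = A*exp(3*x). Substituting into the equation and dividing by exp(3*x) gives A = 2/17, so f_p = 2*exp(3*x)/17.
General solution: f = 2*exp(3*x)/17 + C1*cos(3*x)*exp(-2*x) + C2*exp(-2*x)*sin(3*x).
Apply the initial conditions: f(0) = 2/17 + C1 = -2 and f'(0) = 6/17 - 2*C1 + 3*C2 = 3. Solving gives C1 = -36/17, C2 = -9/17.

f = 2*exp(3*x)/17 - 36*cos(3*x)*exp(-2*x)/17 - 9*exp(-2*x)*sin(3*x)/17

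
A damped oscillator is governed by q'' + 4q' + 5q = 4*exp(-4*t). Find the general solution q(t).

Characteristic equation r² + 4r + 5 = 0 has discriminant (4)² - 4·(5) = -4 < 0, so r = -2 ± i.
Hence q_h = C1*cos(t)*exp(-2*t) + C2*exp(-2*t)*sin(t).
Try q_p = A*exp(-4*t). Substituting into the equation and dividing by exp(-4*t) gives A = 4/5, so q_p = 4*exp(-4*t)/5.

q = 4*exp(-4*t)/5 + C1*cos(t)*exp(-2*t) + C2*exp(-2*t)*sin(t)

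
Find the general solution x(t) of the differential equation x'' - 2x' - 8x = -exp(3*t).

x = exp(3*t)/5 + C1*exp(-2*t) + C2*exp(4*t)

Characteristic equation r² - 2r - 8 = 0 factors as (r + 2)(r - 4) = 0, so r = -2, 4.
Hence x_h = C1*exp(-2*t) + C2*exp(4*t).
Try x_p = A*exp(3*t). Substituting into the equation and dividing by exp(3*t) gives A = 1/5, so x_p = exp(3*t)/5.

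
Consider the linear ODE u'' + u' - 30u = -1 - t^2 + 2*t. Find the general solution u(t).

Characteristic equation r² + r - 30 = 0 factors as (r + 6)(r - 5) = 0, so r = -6, 5.
Hence u_h = C1*exp(-6*t) + C2*exp(5*t).
For the particular solution try u_p = A0 + A1*t + A2*t^2. Substituting and matching coefficients of each power of t gives A0 = 451/13500, A1 = -29/450, A2 = 1/30, so u_p = 451/13500 - 29*t/450 + t^2/30.

u = 451/13500 - 29*t/450 + t**2/30 + C1*exp(-6*t) + C2*exp(5*t)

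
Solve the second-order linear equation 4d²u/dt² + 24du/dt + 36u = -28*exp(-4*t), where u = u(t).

Divide through by 4: u'' + 6u' + 9u = -7*exp(-4*t).
Characteristic equation r² + 6r + 9 = 0 has discriminant (6)² - 4·(9) = 0, so r = -3 is a repeated root.
Hence u_h = (C1 + C2*t)*exp(-3*t).
Try u_p = A*exp(-4*t). Substituting into the equation and dividing by exp(-4*t) gives A = -7, so u_p = -7*exp(-4*t).

u = -7*exp(-4*t) + C1*exp(-3*t) + C2*t*exp(-3*t)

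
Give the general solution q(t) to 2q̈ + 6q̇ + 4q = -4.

q = -1 + C1*exp(-t) + C2*exp(-2*t)

Divide through by 2: q'' + 3q' + 2q = -2.
Characteristic equation r² + 3r + 2 = 0 factors as (r + 1)(r + 2) = 0, so r = -1, -2.
Hence q_h = C1*exp(-t) + C2*exp(-2*t).
For the particular solution try q_p = A0. Substituting and matching coefficients of each power of t gives A0 = -1, so q_p = -1.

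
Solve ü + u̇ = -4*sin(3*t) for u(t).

Characteristic equation r² + r = 0 factors as (r + 1)r = 0, so r = -1, 0.
Hence u_h = C1*exp(-t) + C2.
Try u_p = A*cos(3*t) + B*sin(3*t). Substituting and equating the coefficients of cos(3t) and sin(3t) gives A = 2/15, B = 2/5, so u_p = 2*sin(3*t)/5 + 2*cos(3*t)/15.

u = C2 + 2*sin(3*t)/5 + 2*cos(3*t)/15 + C1*exp(-t)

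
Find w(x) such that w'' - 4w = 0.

w = C1*exp(-2*x) + C2*exp(2*x)

Characteristic equation r² - 4 = 0 factors as (r + 2)(r - 2) = 0, so r = -2, 2.
Hence w_h = C1*exp(-2*x) + C2*exp(2*x).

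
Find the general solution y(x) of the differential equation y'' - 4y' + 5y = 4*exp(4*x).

Characteristic equation r² - 4r + 5 = 0 has discriminant (-4)² - 4·(5) = -4 < 0, so r = 2 ± i.
Hence y_h = C1*cos(x)*exp(2*x) + C2*exp(2*x)*sin(x).
Try y_p = A*exp(4*x). Substituting into the equation and dividing by exp(4*x) gives A = 4/5, so y_p = 4*exp(4*x)/5.

y = 4*exp(4*x)/5 + C1*cos(x)*exp(2*x) + C2*exp(2*x)*sin(x)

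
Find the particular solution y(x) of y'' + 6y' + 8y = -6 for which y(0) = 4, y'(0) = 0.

y = -3/4 - 19*exp(-4*x)/4 + 19*exp(-2*x)/2

Characteristic equation r² + 6r + 8 = 0 factors as (r + 4)(r + 2) = 0, so r = -4, -2.
Hence y_h = C1*exp(-4*x) + C2*exp(-2*x).
For the particular solution try y_p = A0. Substituting and matching coefficients of each power of x gives A0 = -3/4, so y_p = -3/4.
General solution: y = -3/4 + C1*exp(-4*x) + C2*exp(-2*x).
Apply the initial conditions: y(0) = -3/4 + C1 + C2 = 4 and y'(0) = -4*C1 - 2*C2 = 0. Solving gives C1 = -19/4, C2 = 19/2.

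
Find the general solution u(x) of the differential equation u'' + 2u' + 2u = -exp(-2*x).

Characteristic equation r² + 2r + 2 = 0 has discriminant (2)² - 4·(2) = -4 < 0, so r = -1 ± i.
Hence u_h = C1*cos(x)*exp(-x) + C2*exp(-x)*sin(x).
Try u_p = A*exp(-2*x). Substituting into the equation and dividing by exp(-2*x) gives A = -1/2, so u_p = -exp(-2*x)/2.

u = -exp(-2*x)/2 + C1*cos(x)*exp(-x) + C2*exp(-x)*sin(x)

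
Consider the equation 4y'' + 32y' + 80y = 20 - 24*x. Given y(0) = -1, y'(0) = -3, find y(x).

y = 37/100 - 3*x/10 - 409*exp(-4*x)*sin(2*x)/100 - 137*cos(2*x)*exp(-4*x)/100

Divide through by 4: y'' + 8y' + 20y = 5 - 6*x.
Characteristic equation r² + 8r + 20 = 0 has discriminant (8)² - 4·(20) = -16 < 0, so r = -4 ± 2i.
Hence y_h = C1*cos(2*x)*exp(-4*x) + C2*exp(-4*x)*sin(2*x).
For the particular solution try y_p = A0 + A1*x. Substituting and matching coefficients of each power of x gives A0 = 37/100, A1 = -3/10, so y_p = 37/100 - 3*x/10.
General solution: y = 37/100 - 3*x/10 + C1*cos(2*x)*exp(-4*x) + C2*exp(-4*x)*sin(2*x).
Apply the initial conditions: y(0) = 37/100 + C1 = -1 and y'(0) = -3/10 - 4*C1 + 2*C2 = -3. Solving gives C1 = -137/100, C2 = -409/100.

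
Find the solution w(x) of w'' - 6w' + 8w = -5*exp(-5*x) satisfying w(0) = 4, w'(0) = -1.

w = -43*exp(4*x)/9 - 5*exp(-5*x)/63 + 62*exp(2*x)/7

Characteristic equation r² - 6r + 8 = 0 factors as (r - 2)(r - 4) = 0, so r = 2, 4.
Hence w_h = C1*exp(2*x) + C2*exp(4*x).
Try w_p = A*exp(-5*x). Substituting into the equation and dividing by exp(-5*x) gives A = -5/63, so w_p = -5*exp(-5*x)/63.
General solution: w = -5*exp(-5*x)/63 + C1*exp(2*x) + C2*exp(4*x).
Apply the initial conditions: w(0) = -5/63 + C1 + C2 = 4 and w'(0) = 25/63 + 2*C1 + 4*C2 = -1. Solving gives C1 = 62/7, C2 = -43/9.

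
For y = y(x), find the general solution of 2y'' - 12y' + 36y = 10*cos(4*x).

Divide through by 2: y'' - 6y' + 18y = 5*cos(4*x).
Characteristic equation r² - 6r + 18 = 0 has discriminant (-6)² - 4·(18) = -36 < 0, so r = 3 ± 3i.
Hence y_h = C1*cos(3*x)*exp(3*x) + C2*exp(3*x)*sin(3*x).
Try y_p = A*cos(4*x) + B*sin(4*x). Substituting and equating the coefficients of cos(4x) and sin(4x) gives A = 1/58, B = -6/29, so y_p = -6*sin(4*x)/29 + cos(4*x)/58.

y = -6*sin(4*x)/29 + cos(4*x)/58 + C1*cos(3*x)*exp(3*x) + C2*exp(3*x)*sin(3*x)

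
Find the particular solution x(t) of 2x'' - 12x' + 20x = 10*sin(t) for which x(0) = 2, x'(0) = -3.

Divide through by 2: x'' - 6x' + 10x = 5*sin(t).
Characteristic equation r² - 6r + 10 = 0 has discriminant (-6)² - 4·(10) = -4 < 0, so r = 3 ± i.
Hence x_h = C1*cos(t)*exp(3*t) + C2*exp(3*t)*sin(t).
Try x_p = A*cos(t) + B*sin(t). Substituting and equating the coefficients of cos(t) and sin(t) gives A = 10/39, B = 5/13, so x_p = 5*sin(t)/13 + 10*cos(t)/39.
General solution: x = 5*sin(t)/13 + 10*cos(t)/39 + C1*cos(t)*exp(3*t) + C2*exp(3*t)*sin(t).
Apply the initial conditions: x(0) = 10/39 + C1 = 2 and x'(0) = 5/13 + C2 + 3*C1 = -3. Solving gives C1 = 68/39, C2 = -112/13.

x = 5*sin(t)/13 + 10*cos(t)/39 - 112*exp(3*t)*sin(t)/13 + 68*cos(t)*exp(3*t)/39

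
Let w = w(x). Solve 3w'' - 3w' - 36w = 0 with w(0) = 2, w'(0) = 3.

w = 5*exp(-3*x)/7 + 9*exp(4*x)/7

Divide through by 3: w'' - w' - 12w = 0.
Characteristic equation r² - r - 12 = 0 factors as (r - 4)(r + 3) = 0, so r = 4, -3.
Hence w_h = C1*exp(4*x) + C2*exp(-3*x).
Apply the initial conditions: w(0) = C1 + C2 = 2 and w'(0) = -3*C2 + 4*C1 = 3. Solving gives C1 = 9/7, C2 = 5/7.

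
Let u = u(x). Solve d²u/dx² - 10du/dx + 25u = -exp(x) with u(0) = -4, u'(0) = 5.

Characteristic equation r² - 10r + 25 = 0 has discriminant (-10)² - 4·(25) = 0, so r = 5 is a repeated root.
Hence u_h = (C1 + C2*x)*exp(5*x).
Try u_p = A*exp(x). Substituting into the equation and dividing by exp(x) gives A = -1/16, so u_p = -exp(x)/16.
General solution: u = -exp(x)/16 + C1*exp(5*x) + C2*x*exp(5*x).
Apply the initial conditions: u(0) = -1/16 + C1 = -4 and u'(0) = -1/16 + C2 + 5*C1 = 5. Solving gives C1 = -63/16, C2 = 99/4.

u = -63*exp(5*x)/16 - exp(x)/16 + 99*x*exp(5*x)/4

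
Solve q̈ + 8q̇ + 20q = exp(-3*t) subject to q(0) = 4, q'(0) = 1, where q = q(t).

q = exp(-3*t)/5 + 19*cos(2*t)*exp(-4*t)/5 + 42*exp(-4*t)*sin(2*t)/5

Characteristic equation r² + 8r + 20 = 0 has discriminant (8)² - 4·(20) = -16 < 0, so r = -4 ± 2i.
Hence q_h = C1*cos(2*t)*exp(-4*t) + C2*exp(-4*t)*sin(2*t).
Try q_p = A*exp(-3*t). Substituting into the equation and dividing by exp(-3*t) gives A = 1/5, so q_p = exp(-3*t)/5.
General solution: q = exp(-3*t)/5 + C1*cos(2*t)*exp(-4*t) + C2*exp(-4*t)*sin(2*t).
Apply the initial conditions: q(0) = 1/5 + C1 = 4 and q'(0) = -3/5 - 4*C1 + 2*C2 = 1. Solving gives C1 = 19/5, C2 = 42/5.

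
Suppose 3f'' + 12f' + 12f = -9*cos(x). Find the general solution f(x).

Divide through by 3: f'' + 4f' + 4f = -3*cos(x).
Characteristic equation r² + 4r + 4 = 0 has discriminant (4)² - 4·(4) = 0, so r = -2 is a repeated root.
Hence f_h = (C1 + C2*x)*exp(-2*x).
Try f_p = A*cos(x) + B*sin(x). Substituting and equating the coefficients of cos(x) and sin(x) gives A = -9/25, B = -12/25, so f_p = -12*sin(x)/25 - 9*cos(x)/25.

f = -12*sin(x)/25 - 9*cos(x)/25 + C1*exp(-2*x) + C2*x*exp(-2*x)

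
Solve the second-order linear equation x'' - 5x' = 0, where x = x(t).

Characteristic equation r² - 5r = 0 factors as (r - 5)r = 0, so r = 5, 0.
Hence x_h = C1*exp(5*t) + C2.

x = C2 + C1*exp(5*t)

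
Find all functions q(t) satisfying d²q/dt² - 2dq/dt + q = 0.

Characteristic equation r² - 2r + 1 = 0 has discriminant (-2)² - 4·(1) = 0, so r = 1 is a repeated root.
Hence q_h = (C1 + C2*t)*exp(t).

q = C1*exp(t) + C2*t*exp(t)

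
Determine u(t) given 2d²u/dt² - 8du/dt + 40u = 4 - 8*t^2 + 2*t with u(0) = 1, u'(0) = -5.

u = 57/500 - 3*t/100 - t**2/5 - 3371*exp(2*t)*sin(4*t)/2000 + 443*cos(4*t)*exp(2*t)/500

Divide through by 2: u'' - 4u' + 20u = 2 + t - 4*t^2.
Characteristic equation r² - 4r + 20 = 0 has discriminant (-4)² - 4·(20) = -64 < 0, so r = 2 ± 4i.
Hence u_h = C1*cos(4*t)*exp(2*t) + C2*exp(2*t)*sin(4*t).
For the particular solution try u_p = A0 + A1*t + A2*t^2. Substituting and matching coefficients of each power of t gives A0 = 57/500, A1 = -3/100, A2 = -1/5, so u_p = 57/500 - 3*t/100 - t^2/5.
General solution: u = 57/500 - 3*t/100 - t^2/5 + C1*cos(4*t)*exp(2*t) + C2*exp(2*t)*sin(4*t).
Apply the initial conditions: u(0) = 57/500 + C1 = 1 and u'(0) = -3/100 + 2*C1 + 4*C2 = -5. Solving gives C1 = 443/500, C2 = -3371/2000.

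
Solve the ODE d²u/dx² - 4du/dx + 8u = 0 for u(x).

u = C1*cos(2*x)*exp(2*x) + C2*exp(2*x)*sin(2*x)

Characteristic equation r² - 4r + 8 = 0 has discriminant (-4)² - 4·(8) = -16 < 0, so r = 2 ± 2i.
Hence u_h = C1*cos(2*x)*exp(2*x) + C2*exp(2*x)*sin(2*x).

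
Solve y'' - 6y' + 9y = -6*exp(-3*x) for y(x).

Characteristic equation r² - 6r + 9 = 0 has discriminant (-6)² - 4·(9) = 0, so r = 3 is a repeated root.
Hence y_h = (C1 + C2*x)*exp(3*x).
Try y_p = A*exp(-3*x). Substituting into the equation and dividing by exp(-3*x) gives A = -1/6, so y_p = -exp(-3*x)/6.

y = -exp(-3*x)/6 + C1*exp(3*x) + C2*x*exp(3*x)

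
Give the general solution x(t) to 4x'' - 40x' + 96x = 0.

Divide through by 4: x'' - 10x' + 24x = 0.
Characteristic equation r² - 10r + 24 = 0 factors as (r - 6)(r - 4) = 0, so r = 6, 4.
Hence x_h = C1*exp(6*t) + C2*exp(4*t).

x = C1*exp(6*t) + C2*exp(4*t)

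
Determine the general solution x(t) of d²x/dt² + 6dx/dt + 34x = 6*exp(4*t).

Characteristic equation r² + 6r + 34 = 0 has discriminant (6)² - 4·(34) = -100 < 0, so r = -3 ± 5i.
Hence x_h = C1*cos(5*t)*exp(-3*t) + C2*exp(-3*t)*sin(5*t).
Try x_p = A*exp(4*t). Substituting into the equation and dividing by exp(4*t) gives A = 3/37, so x_p = 3*exp(4*t)/37.

x = 3*exp(4*t)/37 + C1*cos(5*t)*exp(-3*t) + C2*exp(-3*t)*sin(5*t)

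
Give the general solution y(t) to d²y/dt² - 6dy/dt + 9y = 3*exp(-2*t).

y = 3*exp(-2*t)/25 + C1*exp(3*t) + C2*t*exp(3*t)

Characteristic equation r² - 6r + 9 = 0 has discriminant (-6)² - 4·(9) = 0, so r = 3 is a repeated root.
Hence y_h = (C1 + C2*t)*exp(3*t).
Try y_p = A*exp(-2*t). Substituting into the equation and dividing by exp(-2*t) gives A = 3/25, so y_p = 3*exp(-2*t)/25.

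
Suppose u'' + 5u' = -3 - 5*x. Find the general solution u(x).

u = C2 - 2*x/5 - x**2/2 + C1*exp(-5*x)

Characteristic equation r² + 5r = 0 factors as (r + 5)r = 0, so r = -5, 0.
Hence u_h = C1*exp(-5*x) + C2.
Since 0 is a characteristic root (multiplicity 1), multiply the polynomial trial by x: try u_p = x*(A0 + A1*x). Substituting and matching coefficients of each power of x gives A0 = -2/5, A1 = -1/2, so u_p = -2*x/5 - x^2/2.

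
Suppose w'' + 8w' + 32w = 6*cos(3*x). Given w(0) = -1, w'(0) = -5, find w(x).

Characteristic equation r² + 8r + 32 = 0 has discriminant (8)² - 4·(32) = -64 < 0, so r = -4 ± 4i.
Hence w_h = C1*cos(4*x)*exp(-4*x) + C2*exp(-4*x)*sin(4*x).
Try w_p = A*cos(3*x) + B*sin(3*x). Substituting and equating the coefficients of cos(3x) and sin(3x) gives A = 138/1105, B = 144/1105, so w_p = 138*cos(3*x)/1105 + 144*sin(3*x)/1105.
General solution: w = 138*cos(3*x)/1105 + 144*sin(3*x)/1105 + C1*cos(4*x)*exp(-4*x) + C2*exp(-4*x)*sin(4*x).
Apply the initial conditions: w(0) = 138/1105 + C1 = -1 and w'(0) = 432/1105 - 4*C1 + 4*C2 = -5. Solving gives C1 = -1243/1105, C2 = -10929/4420.

w = 138*cos(3*x)/1105 + 144*sin(3*x)/1105 - 10929*exp(-4*x)*sin(4*x)/4420 - 1243*cos(4*x)*exp(-4*x)/1105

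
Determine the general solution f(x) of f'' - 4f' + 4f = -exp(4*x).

Characteristic equation r² - 4r + 4 = 0 has discriminant (-4)² - 4·(4) = 0, so r = 2 is a repeated root.
Hence f_h = (C1 + C2*x)*exp(2*x).
Try f_p = A*exp(4*x). Substituting into the equation and dividing by exp(4*x) gives A = -1/4, so f_p = -exp(4*x)/4.

f = -exp(4*x)/4 + C1*exp(2*x) + C2*x*exp(2*x)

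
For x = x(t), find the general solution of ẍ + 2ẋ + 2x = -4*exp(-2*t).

Characteristic equation r² + 2r + 2 = 0 has discriminant (2)² - 4·(2) = -4 < 0, so r = -1 ± i.
Hence x_h = C1*cos(t)*exp(-t) + C2*exp(-t)*sin(t).
Try x_p = A*exp(-2*t). Substituting into the equation and dividing by exp(-2*t) gives A = -2, so x_p = -2*exp(-2*t).

x = -2*exp(-2*t) + C1*cos(t)*exp(-t) + C2*exp(-t)*sin(t)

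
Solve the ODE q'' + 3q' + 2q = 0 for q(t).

q = C1*exp(-2*t) + C2*exp(-t)

Characteristic equation r² + 3r + 2 = 0 factors as (r + 2)(r + 1) = 0, so r = -2, -1.
Hence q_h = C1*exp(-2*t) + C2*exp(-t).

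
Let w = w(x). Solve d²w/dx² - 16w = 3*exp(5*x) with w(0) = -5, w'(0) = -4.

w = -47*exp(-4*x)/24 - 27*exp(4*x)/8 + exp(5*x)/3

Characteristic equation r² - 16 = 0 factors as (r - 4)(r + 4) = 0, so r = 4, -4.
Hence w_h = C1*exp(4*x) + C2*exp(-4*x).
Try w_p = A*exp(5*x). Substituting into the equation and dividing by exp(5*x) gives A = 1/3, so w_p = exp(5*x)/3.
General solution: w = exp(5*x)/3 + C1*exp(4*x) + C2*exp(-4*x).
Apply the initial conditions: w(0) = 1/3 + C1 + C2 = -5 and w'(0) = 5/3 - 4*C2 + 4*C1 = -4. Solving gives C1 = -27/8, C2 = -47/24.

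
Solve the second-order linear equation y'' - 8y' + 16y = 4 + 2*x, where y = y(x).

y = 5/16 + x/8 + C1*exp(4*x) + C2*x*exp(4*x)

Characteristic equation r² - 8r + 16 = 0 has discriminant (-8)² - 4·(16) = 0, so r = 4 is a repeated root.
Hence y_h = (C1 + C2*x)*exp(4*x).
For the particular solution try y_p = A0 + A1*x. Substituting and matching coefficients of each power of x gives A0 = 5/16, A1 = 1/8, so y_p = 5/16 + x/8.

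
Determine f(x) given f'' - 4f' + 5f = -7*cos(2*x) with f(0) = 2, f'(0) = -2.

f = -7*cos(2*x)/65 + 56*sin(2*x)/65 - 516*exp(2*x)*sin(x)/65 + 137*cos(x)*exp(2*x)/65

Characteristic equation r² - 4r + 5 = 0 has discriminant (-4)² - 4·(5) = -4 < 0, so r = 2 ± i.
Hence f_h = C1*cos(x)*exp(2*x) + C2*exp(2*x)*sin(x).
Try f_p = A*cos(2*x) + B*sin(2*x). Substituting and equating the coefficients of cos(2x) and sin(2x) gives A = -7/65, B = 56/65, so f_p = -7*cos(2*x)/65 + 56*sin(2*x)/65.
General solution: f = -7*cos(2*x)/65 + 56*sin(2*x)/65 + C1*cos(x)*exp(2*x) + C2*exp(2*x)*sin(x).
Apply the initial conditions: f(0) = -7/65 + C1 = 2 and f'(0) = 112/65 + C2 + 2*C1 = -2. Solving gives C1 = 137/65, C2 = -516/65.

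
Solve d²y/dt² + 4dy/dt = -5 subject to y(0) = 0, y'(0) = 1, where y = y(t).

y = 9/16 - 9*exp(-4*t)/16 - 5*t/4

Characteristic equation r² + 4r = 0 factors as (r + 4)r = 0, so r = -4, 0.
Hence y_h = C1*exp(-4*t) + C2.
Since 1 solves the homogeneous equation (r = 0 is a root of multiplicity 1), multiply the trial by t. Try y_p = A*t. Substituting into the equation and dividing by 1 gives A = -5/4, so y_p = -5*t/4.
General solution: y = C2 - 5*t/4 + C1*exp(-4*t).
Apply the initial conditions: y(0) = C1 + C2 = 0 and y'(0) = -5/4 - 4*C1 = 1. Solving gives C1 = -9/16, C2 = 9/16.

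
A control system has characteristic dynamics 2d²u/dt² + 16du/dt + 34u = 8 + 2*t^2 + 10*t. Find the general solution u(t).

u = 570/4913 + t**2/17 + 69*t/289 + C1*cos(t)*exp(-4*t) + C2*exp(-4*t)*sin(t)

Divide through by 2: u'' + 8u' + 17u = 4 + t^2 + 5*t.
Characteristic equation r² + 8r + 17 = 0 has discriminant (8)² - 4·(17) = -4 < 0, so r = -4 ± i.
Hence u_h = C1*cos(t)*exp(-4*t) + C2*exp(-4*t)*sin(t).
For the particular solution try u_p = A0 + A1*t + A2*t^2. Substituting and matching coefficients of each power of t gives A0 = 570/4913, A1 = 69/289, A2 = 1/17, so u_p = 570/4913 + t^2/17 + 69*t/289.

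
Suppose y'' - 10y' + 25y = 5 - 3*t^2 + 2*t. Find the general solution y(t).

Characteristic equation r² - 10r + 25 = 0 has discriminant (-10)² - 4·(25) = 0, so r = 5 is a repeated root.
Hence y_h = (C1 + C2*t)*exp(5*t).
For the particular solution try y_p = A0 + A1*t + A2*t^2. Substituting and matching coefficients of each power of t gives A0 = 127/625, A1 = -2/125, A2 = -3/25, so y_p = 127/625 - 3*t^2/25 - 2*t/125.

y = 127/625 - 3*t**2/25 - 2*t/125 + C1*exp(5*t) + C2*t*exp(5*t)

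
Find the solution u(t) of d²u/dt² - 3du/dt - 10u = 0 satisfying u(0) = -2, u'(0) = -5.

Characteristic equation r² - 3r - 10 = 0 factors as (r - 5)(r + 2) = 0, so r = 5, -2.
Hence u_h = C1*exp(5*t) + C2*exp(-2*t).
Apply the initial conditions: u(0) = C1 + C2 = -2 and u'(0) = -2*C2 + 5*C1 = -5. Solving gives C1 = -9/7, C2 = -5/7.

u = -9*exp(5*t)/7 - 5*exp(-2*t)/7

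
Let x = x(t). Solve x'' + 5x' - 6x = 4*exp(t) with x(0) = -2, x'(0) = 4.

Characteristic equation r² + 5r - 6 = 0 factors as (r - 1)(r + 6) = 0, so r = 1, -6.
Hence x_h = C1*exp(t) + C2*exp(-6*t).
Since exp(t) solves the homogeneous equation (r = 1 is a root of multiplicity 1), multiply the trial by t. Try x_p = A*t*exp(t). Substituting into the equation and dividing by exp(t) gives A = 4/7, so x_p = 4*t*exp(t)/7.
General solution: x = C1*exp(t) + C2*exp(-6*t) + 4*t*exp(t)/7.
Apply the initial conditions: x(0) = C1 + C2 = -2 and x'(0) = 4/7 + C1 - 6*C2 = 4. Solving gives C1 = -60/49, C2 = -38/49.

x = -60*exp(t)/49 - 38*exp(-6*t)/49 + 4*t*exp(t)/7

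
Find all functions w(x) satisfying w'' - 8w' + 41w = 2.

Characteristic equation r² - 8r + 41 = 0 has discriminant (-8)² - 4·(41) = -100 < 0, so r = 4 ± 5i.
Hence w_h = C1*cos(5*x)*exp(4*x) + C2*exp(4*x)*sin(5*x).
For the particular solution try w_p = A0. Substituting and matching coefficients of each power of x gives A0 = 2/41, so w_p = 2/41.

w = 2/41 + C1*cos(5*x)*exp(4*x) + C2*exp(4*x)*sin(5*x)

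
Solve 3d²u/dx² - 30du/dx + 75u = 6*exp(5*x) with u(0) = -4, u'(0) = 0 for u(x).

Divide through by 3: u'' - 10u' + 25u = 2*exp(5*x).
Characteristic equation r² - 10r + 25 = 0 has discriminant (-10)² - 4·(25) = 0, so r = 5 is a repeated root.
Hence u_h = (C1 + C2*x)*exp(5*x).
Since exp(5*x) solves the homogeneous equation (r = 5 is a root of multiplicity 2), multiply the trial by x^2. Try u_p = A*x^2*exp(5*x). Substituting into the equation and dividing by exp(5*x) gives A = 1, so u_p = x^2*exp(5*x).
General solution: u = C1*exp(5*x) + x^2*exp(5*x) + C2*x*exp(5*x).
Apply the initial conditions: u(0) = C1 = -4 and u'(0) = C2 + 5*C1 = 0. Solving gives C1 = -4, C2 = 20.

u = -4*exp(5*x) + x**2*exp(5*x) + 20*x*exp(5*x)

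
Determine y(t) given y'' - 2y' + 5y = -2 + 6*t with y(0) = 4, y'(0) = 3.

y = 2/25 + 6*t/5 - 53*exp(t)*sin(2*t)/50 + 98*cos(2*t)*exp(t)/25

Characteristic equation r² - 2r + 5 = 0 has discriminant (-2)² - 4·(5) = -16 < 0, so r = 1 ± 2i.
Hence y_h = C1*cos(2*t)*exp(t) + C2*exp(t)*sin(2*t).
For the particular solution try y_p = A0 + A1*t. Substituting and matching coefficients of each power of t gives A0 = 2/25, A1 = 6/5, so y_p = 2/25 + 6*t/5.
General solution: y = 2/25 + 6*t/5 + C1*cos(2*t)*exp(t) + C2*exp(t)*sin(2*t).
Apply the initial conditions: y(0) = 2/25 + C1 = 4 and y'(0) = 6/5 + C1 + 2*C2 = 3. Solving gives C1 = 98/25, C2 = -53/50.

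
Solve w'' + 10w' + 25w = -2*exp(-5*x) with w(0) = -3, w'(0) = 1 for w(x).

w = -3*exp(-5*x) - x**2*exp(-5*x) - 14*x*exp(-5*x)

Characteristic equation r² + 10r + 25 = 0 has discriminant (10)² - 4·(25) = 0, so r = -5 is a repeated root.
Hence w_h = (C1 + C2*x)*exp(-5*x).
Since exp(-5*x) solves the homogeneous equation (r = -5 is a root of multiplicity 2), multiply the trial by x^2. Try w_p = A*x^2*exp(-5*x). Substituting into the equation and dividing by exp(-5*x) gives A = -1, so w_p = -x^2*exp(-5*x).
General solution: w = C1*exp(-5*x) - x^2*exp(-5*x) + C2*x*exp(-5*x).
Apply the initial conditions: w(0) = C1 = -3 and w'(0) = C2 - 5*C1 = 1. Solving gives C1 = -3, C2 = -14.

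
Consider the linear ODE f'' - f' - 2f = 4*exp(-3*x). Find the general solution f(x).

Characteristic equation r² - r - 2 = 0 factors as (r + 1)(r - 2) = 0, so r = -1, 2.
Hence f_h = C1*exp(-x) + C2*exp(2*x).
Try f_p = A*exp(-3*x). Substituting into the equation and dividing by exp(-3*x) gives A = 2/5, so f_p = 2*exp(-3*x)/5.

f = 2*exp(-3*x)/5 + C1*exp(-x) + C2*exp(2*x)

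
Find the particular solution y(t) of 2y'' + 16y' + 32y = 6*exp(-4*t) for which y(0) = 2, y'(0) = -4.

y = 2*exp(-4*t) + 4*t*exp(-4*t) + 3*t**2*exp(-4*t)/2

Divide through by 2: y'' + 8y' + 16y = 3*exp(-4*t).
Characteristic equation r² + 8r + 16 = 0 has discriminant (8)² - 4·(16) = 0, so r = -4 is a repeated root.
Hence y_h = (C1 + C2*t)*exp(-4*t).
Since exp(-4*t) solves the homogeneous equation (r = -4 is a root of multiplicity 2), multiply the trial by t^2. Try y_p = A*t^2*exp(-4*t). Substituting into the equation and dividing by exp(-4*t) gives A = 3/2, so y_p = 3*t^2*exp(-4*t)/2.
General solution: y = C1*exp(-4*t) + 3*t^2*exp(-4*t)/2 + C2*t*exp(-4*t).
Apply the initial conditions: y(0) = C1 = 2 and y'(0) = C2 - 4*C1 = -4. Solving gives C1 = 2, C2 = 4.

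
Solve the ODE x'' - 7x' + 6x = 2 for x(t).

x = 1/3 + C1*exp(6*t) + C2*exp(t)

Characteristic equation r² - 7r + 6 = 0 factors as (r - 6)(r - 1) = 0, so r = 6, 1.
Hence x_h = C1*exp(6*t) + C2*exp(t).
For the particular solution try x_p = A0. Substituting and matching coefficients of each power of t gives A0 = 1/3, so x_p = 1/3.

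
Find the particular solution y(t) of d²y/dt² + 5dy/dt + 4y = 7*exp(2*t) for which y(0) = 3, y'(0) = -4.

y = 7*exp(2*t)/18 + 13*exp(-4*t)/18 + 17*exp(-t)/9

Characteristic equation r² + 5r + 4 = 0 factors as (r + 1)(r + 4) = 0, so r = -1, -4.
Hence y_h = C1*exp(-t) + C2*exp(-4*t).
Try y_p = A*exp(2*t). Substituting into the equation and dividing by exp(2*t) gives A = 7/18, so y_p = 7*exp(2*t)/18.
General solution: y = 7*exp(2*t)/18 + C1*exp(-t) + C2*exp(-4*t).
Apply the initial conditions: y(0) = 7/18 + C1 + C2 = 3 and y'(0) = 7/9 - C1 - 4*C2 = -4. Solving gives C1 = 17/9, C2 = 13/18.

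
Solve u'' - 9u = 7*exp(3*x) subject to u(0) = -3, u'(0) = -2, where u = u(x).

Characteristic equation r² - 9 = 0 factors as (r - 3)(r + 3) = 0, so r = 3, -3.
Hence u_h = C1*exp(3*x) + C2*exp(-3*x).
Since exp(3*x) solves the homogeneous equation (r = 3 is a root of multiplicity 1), multiply the trial by x. Try u_p = A*x*exp(3*x). Substituting into the equation and dividing by exp(3*x) gives A = 7/6, so u_p = 7*x*exp(3*x)/6.
General solution: u = C1*exp(3*x) + C2*exp(-3*x) + 7*x*exp(3*x)/6.
Apply the initial conditions: u(0) = C1 + C2 = -3 and u'(0) = 7/6 - 3*C2 + 3*C1 = -2. Solving gives C1 = -73/36, C2 = -35/36.

u = -73*exp(3*x)/36 - 35*exp(-3*x)/36 + 7*x*exp(3*x)/6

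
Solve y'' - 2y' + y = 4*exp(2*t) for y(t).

y = 4*exp(2*t) + C1*exp(t) + C2*t*exp(t)

Characteristic equation r² - 2r + 1 = 0 has discriminant (-2)² - 4·(1) = 0, so r = 1 is a repeated root.
Hence y_h = (C1 + C2*t)*exp(t).
Try y_p = A*exp(2*t). Substituting into the equation and dividing by exp(2*t) gives A = 4, so y_p = 4*exp(2*t).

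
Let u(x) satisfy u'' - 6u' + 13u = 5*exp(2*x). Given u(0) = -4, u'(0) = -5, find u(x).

u = -5*cos(2*x)*exp(3*x) + 4*exp(3*x)*sin(2*x) + exp(2*x)

Characteristic equation r² - 6r + 13 = 0 has discriminant (-6)² - 4·(13) = -16 < 0, so r = 3 ± 2i.
Hence u_h = C1*cos(2*x)*exp(3*x) + C2*exp(3*x)*sin(2*x).
Try u_p = A*exp(2*x). Substituting into the equation and dividing by exp(2*x) gives A = 1, so u_p = exp(2*x).
General solution: u = C1*cos(2*x)*exp(3*x) + C2*exp(3*x)*sin(2*x) + exp(2*x).
Apply the initial conditions: u(0) = 1 + C1 = -4 and u'(0) = 2 + 2*C2 + 3*C1 = -5. Solving gives C1 = -5, C2 = 4.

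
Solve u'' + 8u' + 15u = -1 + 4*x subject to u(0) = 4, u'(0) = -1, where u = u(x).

u = -47/225 - 142*exp(-5*x)/25 + 4*x/15 + 89*exp(-3*x)/9

Characteristic equation r² + 8r + 15 = 0 factors as (r + 3)(r + 5) = 0, so r = -3, -5.
Hence u_h = C1*exp(-3*x) + C2*exp(-5*x).
For the particular solution try u_p = A0 + A1*x. Substituting and matching coefficients of each power of x gives A0 = -47/225, A1 = 4/15, so u_p = -47/225 + 4*x/15.
General solution: u = -47/225 + 4*x/15 + C1*exp(-3*x) + C2*exp(-5*x).
Apply the initial conditions: u(0) = -47/225 + C1 + C2 = 4 and u'(0) = 4/15 - 5*C2 - 3*C1 = -1. Solving gives C1 = 89/9, C2 = -142/25.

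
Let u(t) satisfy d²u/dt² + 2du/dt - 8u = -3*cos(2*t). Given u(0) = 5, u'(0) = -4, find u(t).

u = -3*sin(2*t)/40 + 9*cos(2*t)/40 + 61*exp(2*t)/24 + 67*exp(-4*t)/30

Characteristic equation r² + 2r - 8 = 0 factors as (r - 2)(r + 4) = 0, so r = 2, -4.
Hence u_h = C1*exp(2*t) + C2*exp(-4*t).
Try u_p = A*cos(2*t) + B*sin(2*t). Substituting and equating the coefficients of cos(2t) and sin(2t) gives A = 9/40, B = -3/40, so u_p = -3*sin(2*t)/40 + 9*cos(2*t)/40.
General solution: u = -3*sin(2*t)/40 + 9*cos(2*t)/40 + C1*exp(2*t) + C2*exp(-4*t).
Apply the initial conditions: u(0) = 9/40 + C1 + C2 = 5 and u'(0) = -3/20 - 4*C2 + 2*C1 = -4. Solving gives C1 = 61/24, C2 = 67/30.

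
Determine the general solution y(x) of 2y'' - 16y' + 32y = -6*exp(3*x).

y = -3*exp(3*x) + C1*exp(4*x) + C2*x*exp(4*x)

Divide through by 2: y'' - 8y' + 16y = -3*exp(3*x).
Characteristic equation r² - 8r + 16 = 0 has discriminant (-8)² - 4·(16) = 0, so r = 4 is a repeated root.
Hence y_h = (C1 + C2*x)*exp(4*x).
Try y_p = A*exp(3*x). Substituting into the equation and dividing by exp(3*x) gives A = -3, so y_p = -3*exp(3*x).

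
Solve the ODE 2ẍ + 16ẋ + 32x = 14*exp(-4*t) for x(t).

x = C1*exp(-4*t) + 7*t**2*exp(-4*t)/2 + C2*t*exp(-4*t)

Divide through by 2: x'' + 8x' + 16x = 7*exp(-4*t).
Characteristic equation r² + 8r + 16 = 0 has discriminant (8)² - 4·(16) = 0, so r = -4 is a repeated root.
Hence x_h = (C1 + C2*t)*exp(-4*t).
Since exp(-4*t) solves the homogeneous equation (r = -4 is a root of multiplicity 2), multiply the trial by t^2. Try x_p = A*t^2*exp(-4*t). Substituting into the equation and dividing by exp(-4*t) gives A = 7/2, so x_p = 7*t^2*exp(-4*t)/2.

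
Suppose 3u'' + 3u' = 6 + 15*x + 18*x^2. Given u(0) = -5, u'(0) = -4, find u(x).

u = -18 + 2*x**3 + 9*x + 13*exp(-x) - 7*x**2/2

Divide through by 3: u'' + u' = 2 + 5*x + 6*x^2.
Characteristic equation r² + r = 0 factors as (r + 1)r = 0, so r = -1, 0.
Hence u_h = C1*exp(-x) + C2.
Since 0 is a characteristic root (multiplicity 1), multiply the polynomial trial by x: try u_p = x*(A0 + A1*x + A2*x^2). Substituting and matching coefficients of each power of x gives A0 = 9, A1 = -7/2, A2 = 2, so u_p = 2*x^3 + 9*x - 7*x^2/2.
General solution: u = C2 + 2*x^3 + 9*x - 7*x^2/2 + C1*exp(-x).
Apply the initial conditions: u(0) = C1 + C2 = -5 and u'(0) = 9 - C1 = -4. Solving gives C1 = 13, C2 = -18.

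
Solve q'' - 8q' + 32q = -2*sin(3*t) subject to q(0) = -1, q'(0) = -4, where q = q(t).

q = -48*cos(3*t)/1105 - 46*sin(3*t)/1105 - 1057*cos(4*t)*exp(4*t)/1105 - 27*exp(4*t)*sin(4*t)/2210

Characteristic equation r² - 8r + 32 = 0 has discriminant (-8)² - 4·(32) = -64 < 0, so r = 4 ± 4i.
Hence q_h = C1*cos(4*t)*exp(4*t) + C2*exp(4*t)*sin(4*t).
Try q_p = A*cos(3*t) + B*sin(3*t). Substituting and equating the coefficients of cos(3t) and sin(3t) gives A = -48/1105, B = -46/1105, so q_p = -48*cos(3*t)/1105 - 46*sin(3*t)/1105.
General solution: q = -48*cos(3*t)/1105 - 46*sin(3*t)/1105 + C1*cos(4*t)*exp(4*t) + C2*exp(4*t)*sin(4*t).
Apply the initial conditions: q(0) = -48/1105 + C1 = -1 and q'(0) = -138/1105 + 4*C1 + 4*C2 = -4. Solving gives C1 = -1057/1105, C2 = -27/2210.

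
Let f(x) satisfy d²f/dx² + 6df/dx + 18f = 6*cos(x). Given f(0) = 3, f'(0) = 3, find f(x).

Characteristic equation r² + 6r + 18 = 0 has discriminant (6)² - 4·(18) = -36 < 0, so r = -3 ± 3i.
Hence f_h = C1*cos(3*x)*exp(-3*x) + C2*exp(-3*x)*sin(3*x).
Try f_p = A*cos(x) + B*sin(x). Substituting and equating the coefficients of cos(x) and sin(x) gives A = 102/325, B = 36/325, so f_p = 36*sin(x)/325 + 102*cos(x)/325.
General solution: f = 36*sin(x)/325 + 102*cos(x)/325 + C1*cos(3*x)*exp(-3*x) + C2*exp(-3*x)*sin(3*x).
Apply the initial conditions: f(0) = 102/325 + C1 = 3 and f'(0) = 36/325 - 3*C1 + 3*C2 = 3. Solving gives C1 = 873/325, C2 = 1186/325.

f = 36*sin(x)/325 + 102*cos(x)/325 + 873*cos(3*x)*exp(-3*x)/325 + 1186*exp(-3*x)*sin(3*x)/325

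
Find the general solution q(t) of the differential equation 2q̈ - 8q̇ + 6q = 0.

Divide through by 2: q'' - 4q' + 3q = 0.
Characteristic equation r² - 4r + 3 = 0 factors as (r - 3)(r - 1) = 0, so r = 3, 1.
Hence q_h = C1*exp(3*t) + C2*exp(t).

q = C1*exp(3*t) + C2*exp(t)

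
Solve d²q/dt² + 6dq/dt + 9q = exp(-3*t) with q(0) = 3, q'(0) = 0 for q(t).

Characteristic equation r² + 6r + 9 = 0 has discriminant (6)² - 4·(9) = 0, so r = -3 is a repeated root.
Hence q_h = (C1 + C2*t)*exp(-3*t).
Since exp(-3*t) solves the homogeneous equation (r = -3 is a root of multiplicity 2), multiply the trial by t^2. Try q_p = A*t^2*exp(-3*t). Substituting into the equation and dividing by exp(-3*t) gives A = 1/2, so q_p = t^2*exp(-3*t)/2.
General solution: q = C1*exp(-3*t) + t^2*exp(-3*t)/2 + C2*t*exp(-3*t).
Apply the initial conditions: q(0) = C1 = 3 and q'(0) = C2 - 3*C1 = 0. Solving gives C1 = 3, C2 = 9.

q = 3*exp(-3*t) + t**2*exp(-3*t)/2 + 9*t*exp(-3*t)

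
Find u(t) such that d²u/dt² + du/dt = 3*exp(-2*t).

u = C2 + 3*exp(-2*t)/2 + C1*exp(-t)

Characteristic equation r² + r = 0 factors as (r + 1)r = 0, so r = -1, 0.
Hence u_h = C1*exp(-t) + C2.
Try u_p = A*exp(-2*t). Substituting into the equation and dividing by exp(-2*t) gives A = 3/2, so u_p = 3*exp(-2*t)/2.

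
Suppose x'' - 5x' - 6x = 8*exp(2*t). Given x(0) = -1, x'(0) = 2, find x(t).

x = -16*exp(-t)/21 - 2*exp(2*t)/3 + 3*exp(6*t)/7

Characteristic equation r² - 5r - 6 = 0 factors as (r - 6)(r + 1) = 0, so r = 6, -1.
Hence x_h = C1*exp(6*t) + C2*exp(-t).
Try x_p = A*exp(2*t). Substituting into the equation and dividing by exp(2*t) gives A = -2/3, so x_p = -2*exp(2*t)/3.
General solution: x = -2*exp(2*t)/3 + C1*exp(6*t) + C2*exp(-t).
Apply the initial conditions: x(0) = -2/3 + C1 + C2 = -1 and x'(0) = -4/3 - C2 + 6*C1 = 2. Solving gives C1 = 3/7, C2 = -16/21.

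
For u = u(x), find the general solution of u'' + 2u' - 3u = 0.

Characteristic equation r² + 2r - 3 = 0 factors as (r + 3)(r - 1) = 0, so r = -3, 1.
Hence u_h = C1*exp(-3*x) + C2*exp(x).

u = C1*exp(-3*x) + C2*exp(x)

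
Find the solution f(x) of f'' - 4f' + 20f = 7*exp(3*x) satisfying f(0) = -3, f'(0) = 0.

Characteristic equation r² - 4r + 20 = 0 has discriminant (-4)² - 4·(20) = -64 < 0, so r = 2 ± 4i.
Hence f_h = C1*cos(4*x)*exp(2*x) + C2*exp(2*x)*sin(4*x).
Try f_p = A*exp(3*x). Substituting into the equation and dividing by exp(3*x) gives A = 7/17, so f_p = 7*exp(3*x)/17.
General solution: f = 7*exp(3*x)/17 + C1*cos(4*x)*exp(2*x) + C2*exp(2*x)*sin(4*x).
Apply the initial conditions: f(0) = 7/17 + C1 = -3 and f'(0) = 21/17 + 2*C1 + 4*C2 = 0. Solving gives C1 = -58/17, C2 = 95/68.

f = 7*exp(3*x)/17 - 58*cos(4*x)*exp(2*x)/17 + 95*exp(2*x)*sin(4*x)/68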